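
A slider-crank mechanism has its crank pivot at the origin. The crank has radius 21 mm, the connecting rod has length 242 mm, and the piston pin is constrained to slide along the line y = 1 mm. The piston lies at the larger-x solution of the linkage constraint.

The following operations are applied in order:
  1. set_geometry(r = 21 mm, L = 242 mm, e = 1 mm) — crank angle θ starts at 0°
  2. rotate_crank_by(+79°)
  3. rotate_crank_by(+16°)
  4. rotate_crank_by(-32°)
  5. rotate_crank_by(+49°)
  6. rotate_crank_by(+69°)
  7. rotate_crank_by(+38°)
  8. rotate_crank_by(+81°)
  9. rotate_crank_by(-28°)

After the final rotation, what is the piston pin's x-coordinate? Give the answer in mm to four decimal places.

241.7320

set_geometry: r = 21 mm, L = 242 mm, e = 1 mm; θ ← 0°
rotate_crank_by(+79°): θ ← 0° +79° = 79°
rotate_crank_by(+16°): θ ← 79° +16° = 95°
rotate_crank_by(-32°): θ ← 95° -32° = 63°
rotate_crank_by(+49°): θ ← 63° +49° = 112°
rotate_crank_by(+69°): θ ← 112° +69° = 181°
rotate_crank_by(+38°): θ ← 181° +38° = 219°
rotate_crank_by(+81°): θ ← 219° +81° = 300°
rotate_crank_by(-28°): θ ← 300° -28° = 272°
crank pin P = (r cos θ, r sin θ) = (0.732889, -20.987207)
h = r sin θ − e = -20.987207 − 1 = -21.987207
x = r cos θ + √(L² − h²) = 0.732889 + √(58564.0 − 483.4373) = 0.732889 + 240.999093 = 241.731982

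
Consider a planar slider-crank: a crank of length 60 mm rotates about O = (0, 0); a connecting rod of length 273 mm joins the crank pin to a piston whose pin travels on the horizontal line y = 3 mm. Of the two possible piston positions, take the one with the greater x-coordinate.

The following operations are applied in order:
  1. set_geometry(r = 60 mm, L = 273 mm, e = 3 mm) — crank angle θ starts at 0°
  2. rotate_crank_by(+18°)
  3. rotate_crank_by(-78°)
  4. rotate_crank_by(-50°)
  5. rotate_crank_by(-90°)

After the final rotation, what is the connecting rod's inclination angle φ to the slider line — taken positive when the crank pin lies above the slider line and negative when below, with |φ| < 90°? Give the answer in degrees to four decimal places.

set_geometry: r = 60 mm, L = 273 mm, e = 3 mm; θ ← 0°
rotate_crank_by(+18°): θ ← 0° +18° = 18°
rotate_crank_by(-78°): θ ← 18° -78° = -60°
rotate_crank_by(-50°): θ ← -60° -50° = -110°
rotate_crank_by(-90°): θ ← -110° -90° = -200°
crank pin P = (r cos θ, r sin θ) = (-56.381557, 20.521209)
h = r sin θ − e = 20.521209 − 3 = 17.521209
sin φ = h / L = 17.521209 / 273 = 0.06418025
φ = arcsin(0.06418025) = 3.679787°

3.6798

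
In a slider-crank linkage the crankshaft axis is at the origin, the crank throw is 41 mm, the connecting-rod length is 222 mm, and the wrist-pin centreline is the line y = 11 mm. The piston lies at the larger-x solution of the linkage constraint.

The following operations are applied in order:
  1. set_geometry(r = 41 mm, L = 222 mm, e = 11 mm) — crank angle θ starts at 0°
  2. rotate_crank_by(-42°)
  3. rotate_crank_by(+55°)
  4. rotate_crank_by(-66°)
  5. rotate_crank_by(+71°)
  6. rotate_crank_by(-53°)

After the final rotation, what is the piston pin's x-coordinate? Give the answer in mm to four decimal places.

set_geometry: r = 41 mm, L = 222 mm, e = 11 mm; θ ← 0°
rotate_crank_by(-42°): θ ← 0° -42° = -42°
rotate_crank_by(+55°): θ ← -42° +55° = 13°
rotate_crank_by(-66°): θ ← 13° -66° = -53°
rotate_crank_by(+71°): θ ← -53° +71° = 18°
rotate_crank_by(-53°): θ ← 18° -53° = -35°
crank pin P = (r cos θ, r sin θ) = (33.585234, -23.516634)
h = r sin θ − e = -23.516634 − 11 = -34.516634
x = r cos θ + √(L² − h²) = 33.585234 + √(49284.0 − 1191.3980) = 33.585234 + 219.300255 = 252.885489

252.8855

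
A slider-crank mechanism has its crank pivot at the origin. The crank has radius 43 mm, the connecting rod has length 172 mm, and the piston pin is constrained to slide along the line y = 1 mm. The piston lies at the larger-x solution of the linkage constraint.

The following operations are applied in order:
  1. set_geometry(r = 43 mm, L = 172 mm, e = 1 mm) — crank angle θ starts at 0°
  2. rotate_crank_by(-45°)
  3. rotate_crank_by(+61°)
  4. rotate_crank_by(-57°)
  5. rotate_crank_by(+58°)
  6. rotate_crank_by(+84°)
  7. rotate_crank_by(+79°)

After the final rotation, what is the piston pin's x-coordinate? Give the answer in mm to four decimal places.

128.9971

set_geometry: r = 43 mm, L = 172 mm, e = 1 mm; θ ← 0°
rotate_crank_by(-45°): θ ← 0° -45° = -45°
rotate_crank_by(+61°): θ ← -45° +61° = 16°
rotate_crank_by(-57°): θ ← 16° -57° = -41°
rotate_crank_by(+58°): θ ← -41° +58° = 17°
rotate_crank_by(+84°): θ ← 17° +84° = 101°
rotate_crank_by(+79°): θ ← 101° +79° = 180°
crank pin P = (r cos θ, r sin θ) = (-43.000000, 0.000000)
h = r sin θ − e = 0.000000 − 1 = -1.000000
x = r cos θ + √(L² − h²) = -43.000000 + √(29584.0 − 1.0000) = -43.000000 + 171.997093 = 128.997093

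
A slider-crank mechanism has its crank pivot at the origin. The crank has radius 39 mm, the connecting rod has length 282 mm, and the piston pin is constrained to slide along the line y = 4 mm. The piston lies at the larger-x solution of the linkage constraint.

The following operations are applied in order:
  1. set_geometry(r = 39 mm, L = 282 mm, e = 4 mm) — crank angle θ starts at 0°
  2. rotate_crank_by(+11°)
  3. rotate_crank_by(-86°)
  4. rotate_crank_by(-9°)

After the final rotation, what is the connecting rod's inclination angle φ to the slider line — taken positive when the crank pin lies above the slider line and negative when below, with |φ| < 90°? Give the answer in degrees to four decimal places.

-8.7269

set_geometry: r = 39 mm, L = 282 mm, e = 4 mm; θ ← 0°
rotate_crank_by(+11°): θ ← 0° +11° = 11°
rotate_crank_by(-86°): θ ← 11° -86° = -75°
rotate_crank_by(-9°): θ ← -75° -9° = -84°
crank pin P = (r cos θ, r sin θ) = (4.076610, -38.786354)
h = r sin θ − e = -38.786354 − 4 = -42.786354
sin φ = h / L = -42.786354 / 282 = -0.15172466
φ = arcsin(-0.15172466) = -8.726886°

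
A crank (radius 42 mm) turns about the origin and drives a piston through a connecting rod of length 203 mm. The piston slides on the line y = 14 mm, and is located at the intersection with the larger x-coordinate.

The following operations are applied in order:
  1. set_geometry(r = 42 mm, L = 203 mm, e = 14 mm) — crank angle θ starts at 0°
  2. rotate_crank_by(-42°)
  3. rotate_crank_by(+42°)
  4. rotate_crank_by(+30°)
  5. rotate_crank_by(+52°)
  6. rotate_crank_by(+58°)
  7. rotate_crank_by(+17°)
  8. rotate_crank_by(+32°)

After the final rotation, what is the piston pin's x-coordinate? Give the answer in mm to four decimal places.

set_geometry: r = 42 mm, L = 203 mm, e = 14 mm; θ ← 0°
rotate_crank_by(-42°): θ ← 0° -42° = -42°
rotate_crank_by(+42°): θ ← -42° +42° = 0°
rotate_crank_by(+30°): θ ← 0° +30° = 30°
rotate_crank_by(+52°): θ ← 30° +52° = 82°
rotate_crank_by(+58°): θ ← 82° +58° = 140°
rotate_crank_by(+17°): θ ← 140° +17° = 157°
rotate_crank_by(+32°): θ ← 157° +32° = 189°
crank pin P = (r cos θ, r sin θ) = (-41.482910, -6.570248)
h = r sin θ − e = -6.570248 − 14 = -20.570248
x = r cos θ + √(L² − h²) = -41.482910 + √(41209.0 − 423.1351) = -41.482910 + 201.955106 = 160.472196

160.4722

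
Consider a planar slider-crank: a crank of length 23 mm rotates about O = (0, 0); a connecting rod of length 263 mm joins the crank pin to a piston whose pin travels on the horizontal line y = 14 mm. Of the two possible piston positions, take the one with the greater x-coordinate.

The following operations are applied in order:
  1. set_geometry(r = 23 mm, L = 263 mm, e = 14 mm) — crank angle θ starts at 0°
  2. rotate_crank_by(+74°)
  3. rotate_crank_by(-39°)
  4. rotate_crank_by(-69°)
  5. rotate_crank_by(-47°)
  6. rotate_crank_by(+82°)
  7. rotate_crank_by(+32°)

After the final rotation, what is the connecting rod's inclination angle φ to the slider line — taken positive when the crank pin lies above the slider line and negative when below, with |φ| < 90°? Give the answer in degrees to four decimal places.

set_geometry: r = 23 mm, L = 263 mm, e = 14 mm; θ ← 0°
rotate_crank_by(+74°): θ ← 0° +74° = 74°
rotate_crank_by(-39°): θ ← 74° -39° = 35°
rotate_crank_by(-69°): θ ← 35° -69° = -34°
rotate_crank_by(-47°): θ ← -34° -47° = -81°
rotate_crank_by(+82°): θ ← -81° +82° = 1°
rotate_crank_by(+32°): θ ← 1° +32° = 33°
crank pin P = (r cos θ, r sin θ) = (19.289423, 12.526698)
h = r sin θ − e = 12.526698 − 14 = -1.473302
sin φ = h / L = -1.473302 / 263 = -0.00560191
φ = arcsin(-0.00560191) = -0.320967°

-0.3210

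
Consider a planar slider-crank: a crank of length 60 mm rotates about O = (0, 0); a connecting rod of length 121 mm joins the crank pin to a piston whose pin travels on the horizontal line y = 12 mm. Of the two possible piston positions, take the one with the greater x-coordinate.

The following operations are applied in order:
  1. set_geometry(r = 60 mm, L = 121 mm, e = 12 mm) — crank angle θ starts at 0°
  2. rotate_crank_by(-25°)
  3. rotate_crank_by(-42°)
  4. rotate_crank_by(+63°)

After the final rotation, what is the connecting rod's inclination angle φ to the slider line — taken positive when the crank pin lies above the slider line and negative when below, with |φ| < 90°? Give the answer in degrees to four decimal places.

-7.6871

set_geometry: r = 60 mm, L = 121 mm, e = 12 mm; θ ← 0°
rotate_crank_by(-25°): θ ← 0° -25° = -25°
rotate_crank_by(-42°): θ ← -25° -42° = -67°
rotate_crank_by(+63°): θ ← -67° +63° = -4°
crank pin P = (r cos θ, r sin θ) = (59.853843, -4.185388)
h = r sin θ − e = -4.185388 − 12 = -16.185388
sin φ = h / L = -16.185388 / 121 = -0.13376354
φ = arcsin(-0.13376354) = -7.687128°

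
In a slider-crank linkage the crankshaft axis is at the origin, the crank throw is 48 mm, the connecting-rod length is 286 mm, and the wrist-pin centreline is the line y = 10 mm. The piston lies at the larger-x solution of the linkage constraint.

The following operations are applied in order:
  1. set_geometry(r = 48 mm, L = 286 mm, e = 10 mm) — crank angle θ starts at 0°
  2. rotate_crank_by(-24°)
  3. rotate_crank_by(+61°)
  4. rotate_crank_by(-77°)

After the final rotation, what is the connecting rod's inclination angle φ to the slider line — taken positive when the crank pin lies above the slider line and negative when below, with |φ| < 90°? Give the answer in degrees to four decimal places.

-8.2125

set_geometry: r = 48 mm, L = 286 mm, e = 10 mm; θ ← 0°
rotate_crank_by(-24°): θ ← 0° -24° = -24°
rotate_crank_by(+61°): θ ← -24° +61° = 37°
rotate_crank_by(-77°): θ ← 37° -77° = -40°
crank pin P = (r cos θ, r sin θ) = (36.770133, -30.853805)
h = r sin θ − e = -30.853805 − 10 = -40.853805
sin φ = h / L = -40.853805 / 286 = -0.14284547
φ = arcsin(-0.14284547) = -8.212535°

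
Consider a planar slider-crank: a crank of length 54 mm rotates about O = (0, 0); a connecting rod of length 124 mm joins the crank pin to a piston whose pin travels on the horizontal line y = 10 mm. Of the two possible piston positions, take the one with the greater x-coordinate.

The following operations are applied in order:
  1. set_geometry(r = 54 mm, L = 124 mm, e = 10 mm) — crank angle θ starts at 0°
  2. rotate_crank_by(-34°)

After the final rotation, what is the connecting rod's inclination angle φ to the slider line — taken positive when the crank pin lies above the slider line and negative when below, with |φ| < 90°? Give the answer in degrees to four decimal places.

-18.9150

set_geometry: r = 54 mm, L = 124 mm, e = 10 mm; θ ← 0°
rotate_crank_by(-34°): θ ← 0° -34° = -34°
crank pin P = (r cos θ, r sin θ) = (44.768029, -30.196417)
h = r sin θ − e = -30.196417 − 10 = -40.196417
sin φ = h / L = -40.196417 / 124 = -0.32416465
φ = arcsin(-0.32416465) = -18.914973°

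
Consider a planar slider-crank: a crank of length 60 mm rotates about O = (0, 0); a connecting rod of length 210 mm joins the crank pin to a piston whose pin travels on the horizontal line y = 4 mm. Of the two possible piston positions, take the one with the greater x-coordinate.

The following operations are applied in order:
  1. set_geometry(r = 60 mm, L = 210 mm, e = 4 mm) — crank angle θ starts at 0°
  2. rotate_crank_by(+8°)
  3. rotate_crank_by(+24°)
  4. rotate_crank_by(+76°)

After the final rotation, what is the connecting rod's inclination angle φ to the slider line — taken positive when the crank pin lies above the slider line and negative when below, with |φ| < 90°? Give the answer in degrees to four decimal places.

14.6363

set_geometry: r = 60 mm, L = 210 mm, e = 4 mm; θ ← 0°
rotate_crank_by(+8°): θ ← 0° +8° = 8°
rotate_crank_by(+24°): θ ← 8° +24° = 32°
rotate_crank_by(+76°): θ ← 32° +76° = 108°
crank pin P = (r cos θ, r sin θ) = (-18.541020, 57.063391)
h = r sin θ − e = 57.063391 − 4 = 53.063391
sin φ = h / L = 53.063391 / 210 = 0.25268281
φ = arcsin(0.25268281) = 14.636324°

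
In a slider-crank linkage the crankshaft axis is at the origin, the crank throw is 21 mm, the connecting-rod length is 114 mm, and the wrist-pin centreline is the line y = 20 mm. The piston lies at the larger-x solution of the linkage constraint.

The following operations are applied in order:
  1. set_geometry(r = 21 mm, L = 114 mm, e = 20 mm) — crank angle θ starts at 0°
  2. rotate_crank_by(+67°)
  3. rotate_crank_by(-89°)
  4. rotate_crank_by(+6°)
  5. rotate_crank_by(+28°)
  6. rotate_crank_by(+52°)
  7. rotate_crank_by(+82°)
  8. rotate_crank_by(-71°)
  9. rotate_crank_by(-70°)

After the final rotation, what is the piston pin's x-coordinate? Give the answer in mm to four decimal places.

133.4628

set_geometry: r = 21 mm, L = 114 mm, e = 20 mm; θ ← 0°
rotate_crank_by(+67°): θ ← 0° +67° = 67°
rotate_crank_by(-89°): θ ← 67° -89° = -22°
rotate_crank_by(+6°): θ ← -22° +6° = -16°
rotate_crank_by(+28°): θ ← -16° +28° = 12°
rotate_crank_by(+52°): θ ← 12° +52° = 64°
rotate_crank_by(+82°): θ ← 64° +82° = 146°
rotate_crank_by(-71°): θ ← 146° -71° = 75°
rotate_crank_by(-70°): θ ← 75° -70° = 5°
crank pin P = (r cos θ, r sin θ) = (20.920089, 1.830271)
h = r sin θ − e = 1.830271 − 20 = -18.169729
x = r cos θ + √(L² − h²) = 20.920089 + √(12996.0 − 330.1391) = 20.920089 + 112.542707 = 133.462796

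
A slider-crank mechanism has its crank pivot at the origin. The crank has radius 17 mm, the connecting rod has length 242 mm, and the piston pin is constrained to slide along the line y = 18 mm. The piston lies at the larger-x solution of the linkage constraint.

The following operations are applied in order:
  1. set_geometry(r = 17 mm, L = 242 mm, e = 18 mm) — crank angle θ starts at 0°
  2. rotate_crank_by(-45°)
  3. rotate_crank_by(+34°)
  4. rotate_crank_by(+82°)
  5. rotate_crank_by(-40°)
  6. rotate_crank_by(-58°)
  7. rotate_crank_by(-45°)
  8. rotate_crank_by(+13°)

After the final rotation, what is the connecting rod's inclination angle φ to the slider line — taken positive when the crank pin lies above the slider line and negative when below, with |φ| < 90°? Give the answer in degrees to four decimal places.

-7.7352

set_geometry: r = 17 mm, L = 242 mm, e = 18 mm; θ ← 0°
rotate_crank_by(-45°): θ ← 0° -45° = -45°
rotate_crank_by(+34°): θ ← -45° +34° = -11°
rotate_crank_by(+82°): θ ← -11° +82° = 71°
rotate_crank_by(-40°): θ ← 71° -40° = 31°
rotate_crank_by(-58°): θ ← 31° -58° = -27°
rotate_crank_by(-45°): θ ← -27° -45° = -72°
rotate_crank_by(+13°): θ ← -72° +13° = -59°
crank pin P = (r cos θ, r sin θ) = (8.755647, -14.571844)
h = r sin θ − e = -14.571844 − 18 = -32.571844
sin φ = h / L = -32.571844 / 242 = -0.13459440
φ = arcsin(-0.13459440) = -7.735167°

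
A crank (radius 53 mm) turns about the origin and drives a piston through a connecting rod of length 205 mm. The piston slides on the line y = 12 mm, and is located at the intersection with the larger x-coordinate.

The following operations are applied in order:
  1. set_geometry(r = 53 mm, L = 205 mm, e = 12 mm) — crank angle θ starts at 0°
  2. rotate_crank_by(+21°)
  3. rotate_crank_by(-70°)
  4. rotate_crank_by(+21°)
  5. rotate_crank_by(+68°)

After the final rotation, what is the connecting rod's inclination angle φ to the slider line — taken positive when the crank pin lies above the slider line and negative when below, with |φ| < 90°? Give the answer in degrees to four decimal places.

6.1797

set_geometry: r = 53 mm, L = 205 mm, e = 12 mm; θ ← 0°
rotate_crank_by(+21°): θ ← 0° +21° = 21°
rotate_crank_by(-70°): θ ← 21° -70° = -49°
rotate_crank_by(+21°): θ ← -49° +21° = -28°
rotate_crank_by(+68°): θ ← -28° +68° = 40°
crank pin P = (r cos θ, r sin θ) = (40.600355, 34.067743)
h = r sin θ − e = 34.067743 − 12 = 22.067743
sin φ = h / L = 22.067743 / 205 = 0.10764753
φ = arcsin(0.10764753) = 6.179724°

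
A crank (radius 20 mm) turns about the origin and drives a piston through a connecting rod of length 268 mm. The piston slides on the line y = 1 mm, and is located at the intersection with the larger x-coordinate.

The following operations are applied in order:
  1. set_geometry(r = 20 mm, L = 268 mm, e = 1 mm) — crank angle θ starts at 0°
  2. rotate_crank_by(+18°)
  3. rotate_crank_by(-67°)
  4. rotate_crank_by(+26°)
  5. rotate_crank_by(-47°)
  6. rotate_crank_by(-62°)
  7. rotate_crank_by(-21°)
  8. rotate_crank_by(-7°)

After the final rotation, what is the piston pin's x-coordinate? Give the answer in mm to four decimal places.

set_geometry: r = 20 mm, L = 268 mm, e = 1 mm; θ ← 0°
rotate_crank_by(+18°): θ ← 0° +18° = 18°
rotate_crank_by(-67°): θ ← 18° -67° = -49°
rotate_crank_by(+26°): θ ← -49° +26° = -23°
rotate_crank_by(-47°): θ ← -23° -47° = -70°
rotate_crank_by(-62°): θ ← -70° -62° = -132°
rotate_crank_by(-21°): θ ← -132° -21° = -153°
rotate_crank_by(-7°): θ ← -153° -7° = -160°
crank pin P = (r cos θ, r sin θ) = (-18.793852, -6.840403)
h = r sin θ − e = -6.840403 − 1 = -7.840403
x = r cos θ + √(L² − h²) = -18.793852 + √(71824.0 − 61.4719) = -18.793852 + 267.885289 = 249.091437

249.0914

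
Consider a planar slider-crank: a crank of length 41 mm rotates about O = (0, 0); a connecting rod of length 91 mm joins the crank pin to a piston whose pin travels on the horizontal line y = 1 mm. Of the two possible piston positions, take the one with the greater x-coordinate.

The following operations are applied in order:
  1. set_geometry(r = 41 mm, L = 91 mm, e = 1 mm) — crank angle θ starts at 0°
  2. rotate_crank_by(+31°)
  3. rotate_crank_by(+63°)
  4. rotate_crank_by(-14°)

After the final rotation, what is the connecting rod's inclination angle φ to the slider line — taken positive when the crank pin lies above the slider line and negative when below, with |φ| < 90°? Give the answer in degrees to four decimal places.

25.6400

set_geometry: r = 41 mm, L = 91 mm, e = 1 mm; θ ← 0°
rotate_crank_by(+31°): θ ← 0° +31° = 31°
rotate_crank_by(+63°): θ ← 31° +63° = 94°
rotate_crank_by(-14°): θ ← 94° -14° = 80°
crank pin P = (r cos θ, r sin θ) = (7.119575, 40.377118)
h = r sin θ − e = 40.377118 − 1 = 39.377118
sin φ = h / L = 39.377118 / 91 = 0.43271558
φ = arcsin(0.43271558) = 25.640022°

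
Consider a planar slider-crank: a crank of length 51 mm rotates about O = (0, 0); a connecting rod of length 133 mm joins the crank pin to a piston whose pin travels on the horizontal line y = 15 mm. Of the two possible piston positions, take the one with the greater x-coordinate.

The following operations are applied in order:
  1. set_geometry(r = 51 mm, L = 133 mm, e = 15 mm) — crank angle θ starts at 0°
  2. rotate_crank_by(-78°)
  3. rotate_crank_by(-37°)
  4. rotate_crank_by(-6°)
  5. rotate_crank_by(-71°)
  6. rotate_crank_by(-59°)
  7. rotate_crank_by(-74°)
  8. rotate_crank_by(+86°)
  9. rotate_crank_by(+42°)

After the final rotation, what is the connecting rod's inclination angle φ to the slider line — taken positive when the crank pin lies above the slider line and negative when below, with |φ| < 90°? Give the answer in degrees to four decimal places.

set_geometry: r = 51 mm, L = 133 mm, e = 15 mm; θ ← 0°
rotate_crank_by(-78°): θ ← 0° -78° = -78°
rotate_crank_by(-37°): θ ← -78° -37° = -115°
rotate_crank_by(-6°): θ ← -115° -6° = -121°
rotate_crank_by(-71°): θ ← -121° -71° = -192°
rotate_crank_by(-59°): θ ← -192° -59° = -251°
rotate_crank_by(-74°): θ ← -251° -74° = -325°
rotate_crank_by(+86°): θ ← -325° +86° = -239°
rotate_crank_by(+42°): θ ← -239° +42° = -197°
crank pin P = (r cos θ, r sin θ) = (-48.771543, 14.910957)
h = r sin θ − e = 14.910957 − 15 = -0.089043
sin φ = h / L = -0.089043 / 133 = -0.00066950
φ = arcsin(-0.00066950) = -0.038359°

-0.0384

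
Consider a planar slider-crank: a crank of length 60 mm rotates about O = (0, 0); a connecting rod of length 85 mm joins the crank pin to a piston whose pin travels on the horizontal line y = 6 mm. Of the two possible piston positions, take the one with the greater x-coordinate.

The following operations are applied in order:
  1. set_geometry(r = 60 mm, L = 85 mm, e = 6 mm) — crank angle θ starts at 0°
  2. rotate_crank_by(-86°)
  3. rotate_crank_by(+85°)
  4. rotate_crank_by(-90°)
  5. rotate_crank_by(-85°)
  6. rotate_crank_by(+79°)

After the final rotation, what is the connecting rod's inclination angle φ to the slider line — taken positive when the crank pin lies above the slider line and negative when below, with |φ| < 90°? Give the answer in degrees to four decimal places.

-50.4626

set_geometry: r = 60 mm, L = 85 mm, e = 6 mm; θ ← 0°
rotate_crank_by(-86°): θ ← 0° -86° = -86°
rotate_crank_by(+85°): θ ← -86° +85° = -1°
rotate_crank_by(-90°): θ ← -1° -90° = -91°
rotate_crank_by(-85°): θ ← -91° -85° = -176°
rotate_crank_by(+79°): θ ← -176° +79° = -97°
crank pin P = (r cos θ, r sin θ) = (-7.312161, -59.552769)
h = r sin θ − e = -59.552769 − 6 = -65.552769
sin φ = h / L = -65.552769 / 85 = -0.77120905
φ = arcsin(-0.77120905) = -50.462585°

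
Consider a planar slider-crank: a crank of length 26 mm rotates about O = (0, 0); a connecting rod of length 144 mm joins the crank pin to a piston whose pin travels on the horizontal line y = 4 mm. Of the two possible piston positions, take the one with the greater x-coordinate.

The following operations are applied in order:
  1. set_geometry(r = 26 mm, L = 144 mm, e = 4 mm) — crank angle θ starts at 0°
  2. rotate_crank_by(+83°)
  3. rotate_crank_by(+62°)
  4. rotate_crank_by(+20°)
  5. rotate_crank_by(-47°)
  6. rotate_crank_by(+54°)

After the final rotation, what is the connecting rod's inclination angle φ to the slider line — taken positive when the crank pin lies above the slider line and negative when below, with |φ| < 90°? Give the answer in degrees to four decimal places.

set_geometry: r = 26 mm, L = 144 mm, e = 4 mm; θ ← 0°
rotate_crank_by(+83°): θ ← 0° +83° = 83°
rotate_crank_by(+62°): θ ← 83° +62° = 145°
rotate_crank_by(+20°): θ ← 145° +20° = 165°
rotate_crank_by(-47°): θ ← 165° -47° = 118°
rotate_crank_by(+54°): θ ← 118° +54° = 172°
crank pin P = (r cos θ, r sin θ) = (-25.746970, 3.618501)
h = r sin θ − e = 3.618501 − 4 = -0.381499
sin φ = h / L = -0.381499 / 144 = -0.00264930
φ = arcsin(-0.00264930) = -0.151794°

-0.1518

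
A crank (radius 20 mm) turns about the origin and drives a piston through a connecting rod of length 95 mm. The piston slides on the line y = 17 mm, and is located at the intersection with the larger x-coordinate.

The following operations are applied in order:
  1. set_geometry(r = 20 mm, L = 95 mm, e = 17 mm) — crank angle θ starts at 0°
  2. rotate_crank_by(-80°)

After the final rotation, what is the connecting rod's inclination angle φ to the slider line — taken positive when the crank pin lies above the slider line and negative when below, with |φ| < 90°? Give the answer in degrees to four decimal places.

set_geometry: r = 20 mm, L = 95 mm, e = 17 mm; θ ← 0°
rotate_crank_by(-80°): θ ← 0° -80° = -80°
crank pin P = (r cos θ, r sin θ) = (3.472964, -19.696155)
h = r sin θ − e = -19.696155 − 17 = -36.696155
sin φ = h / L = -36.696155 / 95 = -0.38627532
φ = arcsin(-0.38627532) = -22.722936°

-22.7229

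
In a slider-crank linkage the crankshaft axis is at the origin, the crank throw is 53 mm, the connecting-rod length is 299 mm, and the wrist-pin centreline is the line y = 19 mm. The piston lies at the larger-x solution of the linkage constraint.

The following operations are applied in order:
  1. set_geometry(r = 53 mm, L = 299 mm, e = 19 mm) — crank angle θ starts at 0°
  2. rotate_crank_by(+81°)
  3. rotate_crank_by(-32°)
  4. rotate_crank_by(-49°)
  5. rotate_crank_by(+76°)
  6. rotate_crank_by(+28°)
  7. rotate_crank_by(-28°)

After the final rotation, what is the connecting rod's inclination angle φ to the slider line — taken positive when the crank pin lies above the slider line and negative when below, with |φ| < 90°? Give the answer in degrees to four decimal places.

set_geometry: r = 53 mm, L = 299 mm, e = 19 mm; θ ← 0°
rotate_crank_by(+81°): θ ← 0° +81° = 81°
rotate_crank_by(-32°): θ ← 81° -32° = 49°
rotate_crank_by(-49°): θ ← 49° -49° = 0°
rotate_crank_by(+76°): θ ← 0° +76° = 76°
rotate_crank_by(+28°): θ ← 76° +28° = 104°
rotate_crank_by(-28°): θ ← 104° -28° = 76°
crank pin P = (r cos θ, r sin θ) = (12.821860, 51.425673)
h = r sin θ − e = 51.425673 − 19 = 32.425673
sin φ = h / L = 32.425673 / 299 = 0.10844707
φ = arcsin(0.10844707) = 6.225804°

6.2258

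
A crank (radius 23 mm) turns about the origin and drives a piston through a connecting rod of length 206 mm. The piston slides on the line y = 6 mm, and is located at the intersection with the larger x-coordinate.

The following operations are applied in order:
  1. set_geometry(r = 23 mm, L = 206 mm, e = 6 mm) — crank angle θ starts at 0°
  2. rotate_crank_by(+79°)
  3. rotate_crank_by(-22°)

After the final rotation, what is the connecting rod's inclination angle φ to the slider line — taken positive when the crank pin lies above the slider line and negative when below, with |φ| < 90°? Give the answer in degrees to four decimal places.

3.6988

set_geometry: r = 23 mm, L = 206 mm, e = 6 mm; θ ← 0°
rotate_crank_by(+79°): θ ← 0° +79° = 79°
rotate_crank_by(-22°): θ ← 79° -22° = 57°
crank pin P = (r cos θ, r sin θ) = (12.526698, 19.289423)
h = r sin θ − e = 19.289423 − 6 = 13.289423
sin φ = h / L = 13.289423 / 206 = 0.06451176
φ = arcsin(0.06451176) = 3.698820°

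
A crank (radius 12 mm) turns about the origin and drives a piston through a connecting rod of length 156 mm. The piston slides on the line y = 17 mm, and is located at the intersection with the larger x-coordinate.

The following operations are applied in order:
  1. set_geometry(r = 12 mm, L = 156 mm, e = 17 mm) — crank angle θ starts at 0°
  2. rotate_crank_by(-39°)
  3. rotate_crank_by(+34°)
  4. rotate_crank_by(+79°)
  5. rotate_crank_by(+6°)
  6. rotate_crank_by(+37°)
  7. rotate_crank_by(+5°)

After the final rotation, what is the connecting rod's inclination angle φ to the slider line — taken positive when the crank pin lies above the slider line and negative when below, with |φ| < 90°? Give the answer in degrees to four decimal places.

set_geometry: r = 12 mm, L = 156 mm, e = 17 mm; θ ← 0°
rotate_crank_by(-39°): θ ← 0° -39° = -39°
rotate_crank_by(+34°): θ ← -39° +34° = -5°
rotate_crank_by(+79°): θ ← -5° +79° = 74°
rotate_crank_by(+6°): θ ← 74° +6° = 80°
rotate_crank_by(+37°): θ ← 80° +37° = 117°
rotate_crank_by(+5°): θ ← 117° +5° = 122°
crank pin P = (r cos θ, r sin θ) = (-6.359031, 10.176577)
h = r sin θ − e = 10.176577 − 17 = -6.823423
sin φ = h / L = -6.823423 / 156 = -0.04373989
φ = arcsin(-0.04373989) = -2.506911°

-2.5069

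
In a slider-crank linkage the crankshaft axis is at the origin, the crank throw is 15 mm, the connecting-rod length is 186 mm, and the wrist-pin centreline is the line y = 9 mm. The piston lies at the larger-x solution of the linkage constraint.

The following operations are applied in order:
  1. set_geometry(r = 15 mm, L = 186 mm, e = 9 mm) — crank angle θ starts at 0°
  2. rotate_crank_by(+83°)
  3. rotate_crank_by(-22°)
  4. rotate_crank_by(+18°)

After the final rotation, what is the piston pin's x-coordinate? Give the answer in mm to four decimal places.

188.7740

set_geometry: r = 15 mm, L = 186 mm, e = 9 mm; θ ← 0°
rotate_crank_by(+83°): θ ← 0° +83° = 83°
rotate_crank_by(-22°): θ ← 83° -22° = 61°
rotate_crank_by(+18°): θ ← 61° +18° = 79°
crank pin P = (r cos θ, r sin θ) = (2.862135, 14.724408)
h = r sin θ − e = 14.724408 − 9 = 5.724408
x = r cos θ + √(L² − h²) = 2.862135 + √(34596.0 − 32.7688) = 2.862135 + 185.911891 = 188.774026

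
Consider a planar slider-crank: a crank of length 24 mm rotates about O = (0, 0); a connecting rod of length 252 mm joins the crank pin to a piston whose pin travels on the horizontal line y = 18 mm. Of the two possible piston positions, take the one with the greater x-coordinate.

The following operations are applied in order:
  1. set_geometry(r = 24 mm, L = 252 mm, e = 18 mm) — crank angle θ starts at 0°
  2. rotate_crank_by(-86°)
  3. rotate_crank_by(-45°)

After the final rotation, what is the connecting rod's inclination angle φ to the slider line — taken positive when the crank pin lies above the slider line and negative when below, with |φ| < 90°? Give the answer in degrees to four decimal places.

-8.2392

set_geometry: r = 24 mm, L = 252 mm, e = 18 mm; θ ← 0°
rotate_crank_by(-86°): θ ← 0° -86° = -86°
rotate_crank_by(-45°): θ ← -86° -45° = -131°
crank pin P = (r cos θ, r sin θ) = (-15.745417, -18.113030)
h = r sin θ − e = -18.113030 − 18 = -36.113030
sin φ = h / L = -36.113030 / 252 = -0.14330567
φ = arcsin(-0.14330567) = -8.239177°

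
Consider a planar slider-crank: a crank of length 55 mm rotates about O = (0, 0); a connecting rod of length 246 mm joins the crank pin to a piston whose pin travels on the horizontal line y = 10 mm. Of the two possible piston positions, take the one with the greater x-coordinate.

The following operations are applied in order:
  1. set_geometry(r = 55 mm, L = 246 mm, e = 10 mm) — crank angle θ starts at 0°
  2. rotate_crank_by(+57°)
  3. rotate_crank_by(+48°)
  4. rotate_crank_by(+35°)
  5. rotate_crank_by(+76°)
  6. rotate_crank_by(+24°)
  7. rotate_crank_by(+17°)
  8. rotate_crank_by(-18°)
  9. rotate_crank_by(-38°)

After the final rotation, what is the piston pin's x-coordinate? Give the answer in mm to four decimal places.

set_geometry: r = 55 mm, L = 246 mm, e = 10 mm; θ ← 0°
rotate_crank_by(+57°): θ ← 0° +57° = 57°
rotate_crank_by(+48°): θ ← 57° +48° = 105°
rotate_crank_by(+35°): θ ← 105° +35° = 140°
rotate_crank_by(+76°): θ ← 140° +76° = 216°
rotate_crank_by(+24°): θ ← 216° +24° = 240°
rotate_crank_by(+17°): θ ← 240° +17° = 257°
rotate_crank_by(-18°): θ ← 257° -18° = 239°
rotate_crank_by(-38°): θ ← 239° -38° = 201°
crank pin P = (r cos θ, r sin θ) = (-51.346923, -19.710237)
h = r sin θ − e = -19.710237 − 10 = -29.710237
x = r cos θ + √(L² − h²) = -51.346923 + √(60516.0 − 882.6982) = -51.346923 + 244.199308 = 192.852384

192.8524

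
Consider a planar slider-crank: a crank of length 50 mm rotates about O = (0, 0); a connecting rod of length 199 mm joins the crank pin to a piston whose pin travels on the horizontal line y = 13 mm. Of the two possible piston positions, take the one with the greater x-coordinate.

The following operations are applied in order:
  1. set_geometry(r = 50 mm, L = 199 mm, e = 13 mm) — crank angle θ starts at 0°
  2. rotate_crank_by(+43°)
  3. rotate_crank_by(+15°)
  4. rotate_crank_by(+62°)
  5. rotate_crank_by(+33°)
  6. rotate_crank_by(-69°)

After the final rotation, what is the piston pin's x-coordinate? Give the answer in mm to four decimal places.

200.8081

set_geometry: r = 50 mm, L = 199 mm, e = 13 mm; θ ← 0°
rotate_crank_by(+43°): θ ← 0° +43° = 43°
rotate_crank_by(+15°): θ ← 43° +15° = 58°
rotate_crank_by(+62°): θ ← 58° +62° = 120°
rotate_crank_by(+33°): θ ← 120° +33° = 153°
rotate_crank_by(-69°): θ ← 153° -69° = 84°
crank pin P = (r cos θ, r sin θ) = (5.226423, 49.726095)
h = r sin θ − e = 49.726095 − 13 = 36.726095
x = r cos θ + √(L² − h²) = 5.226423 + √(39601.0 − 1348.8060) = 5.226423 + 195.581681 = 200.808104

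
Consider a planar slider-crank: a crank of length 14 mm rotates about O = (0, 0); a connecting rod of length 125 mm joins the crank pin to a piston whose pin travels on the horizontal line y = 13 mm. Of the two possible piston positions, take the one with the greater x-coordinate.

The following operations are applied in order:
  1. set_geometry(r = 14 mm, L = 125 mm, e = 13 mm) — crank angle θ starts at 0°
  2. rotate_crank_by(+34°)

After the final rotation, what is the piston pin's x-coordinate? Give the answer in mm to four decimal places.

136.4995

set_geometry: r = 14 mm, L = 125 mm, e = 13 mm; θ ← 0°
rotate_crank_by(+34°): θ ← 0° +34° = 34°
crank pin P = (r cos θ, r sin θ) = (11.606526, 7.828701)
h = r sin θ − e = 7.828701 − 13 = -5.171299
x = r cos θ + √(L² − h²) = 11.606526 + √(15625.0 − 26.7423) = 11.606526 + 124.892985 = 136.499511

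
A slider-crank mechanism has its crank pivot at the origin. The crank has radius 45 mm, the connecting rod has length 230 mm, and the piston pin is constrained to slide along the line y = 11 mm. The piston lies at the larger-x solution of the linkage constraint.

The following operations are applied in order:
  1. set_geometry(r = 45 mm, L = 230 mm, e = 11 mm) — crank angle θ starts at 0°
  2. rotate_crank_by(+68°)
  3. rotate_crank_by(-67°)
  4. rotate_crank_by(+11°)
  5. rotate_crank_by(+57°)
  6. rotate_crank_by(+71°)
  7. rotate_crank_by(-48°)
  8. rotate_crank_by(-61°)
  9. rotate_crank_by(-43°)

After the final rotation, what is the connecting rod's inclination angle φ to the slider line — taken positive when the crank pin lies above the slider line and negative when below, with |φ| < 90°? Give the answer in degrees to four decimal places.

set_geometry: r = 45 mm, L = 230 mm, e = 11 mm; θ ← 0°
rotate_crank_by(+68°): θ ← 0° +68° = 68°
rotate_crank_by(-67°): θ ← 68° -67° = 1°
rotate_crank_by(+11°): θ ← 1° +11° = 12°
rotate_crank_by(+57°): θ ← 12° +57° = 69°
rotate_crank_by(+71°): θ ← 69° +71° = 140°
rotate_crank_by(-48°): θ ← 140° -48° = 92°
rotate_crank_by(-61°): θ ← 92° -61° = 31°
rotate_crank_by(-43°): θ ← 31° -43° = -12°
crank pin P = (r cos θ, r sin θ) = (44.016642, -9.356026)
h = r sin θ − e = -9.356026 − 11 = -20.356026
sin φ = h / L = -20.356026 / 230 = -0.08850446
φ = arcsin(-0.08850446) = -5.077576°

-5.0776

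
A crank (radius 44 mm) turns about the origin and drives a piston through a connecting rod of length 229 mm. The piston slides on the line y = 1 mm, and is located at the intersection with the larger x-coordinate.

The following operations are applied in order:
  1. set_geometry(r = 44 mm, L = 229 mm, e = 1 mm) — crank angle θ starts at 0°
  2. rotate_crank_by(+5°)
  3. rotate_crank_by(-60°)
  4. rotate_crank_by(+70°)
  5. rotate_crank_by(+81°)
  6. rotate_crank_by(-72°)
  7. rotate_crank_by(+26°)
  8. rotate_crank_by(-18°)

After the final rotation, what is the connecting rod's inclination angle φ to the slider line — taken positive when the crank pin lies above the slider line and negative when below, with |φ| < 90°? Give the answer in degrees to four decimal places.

5.5924

set_geometry: r = 44 mm, L = 229 mm, e = 1 mm; θ ← 0°
rotate_crank_by(+5°): θ ← 0° +5° = 5°
rotate_crank_by(-60°): θ ← 5° -60° = -55°
rotate_crank_by(+70°): θ ← -55° +70° = 15°
rotate_crank_by(+81°): θ ← 15° +81° = 96°
rotate_crank_by(-72°): θ ← 96° -72° = 24°
rotate_crank_by(+26°): θ ← 24° +26° = 50°
rotate_crank_by(-18°): θ ← 50° -18° = 32°
crank pin P = (r cos θ, r sin θ) = (37.314116, 23.316448)
h = r sin θ − e = 23.316448 − 1 = 22.316448
sin φ = h / L = 22.316448 / 229 = 0.09745174
φ = arcsin(0.09745174) = 5.592449°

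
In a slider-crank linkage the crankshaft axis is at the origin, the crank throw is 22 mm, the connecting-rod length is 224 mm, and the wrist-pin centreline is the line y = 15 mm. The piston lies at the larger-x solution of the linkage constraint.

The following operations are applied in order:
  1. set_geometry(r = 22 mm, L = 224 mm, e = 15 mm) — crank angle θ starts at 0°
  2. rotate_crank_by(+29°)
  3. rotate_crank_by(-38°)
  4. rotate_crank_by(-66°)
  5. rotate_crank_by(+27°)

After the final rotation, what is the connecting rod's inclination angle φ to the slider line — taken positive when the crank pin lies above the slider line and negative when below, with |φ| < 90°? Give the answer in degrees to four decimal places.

-8.0451

set_geometry: r = 22 mm, L = 224 mm, e = 15 mm; θ ← 0°
rotate_crank_by(+29°): θ ← 0° +29° = 29°
rotate_crank_by(-38°): θ ← 29° -38° = -9°
rotate_crank_by(-66°): θ ← -9° -66° = -75°
rotate_crank_by(+27°): θ ← -75° +27° = -48°
crank pin P = (r cos θ, r sin θ) = (14.720873, -16.349186)
h = r sin θ − e = -16.349186 − 15 = -31.349186
sin φ = h / L = -31.349186 / 224 = -0.13995172
φ = arcsin(-0.13995172) = -8.045053°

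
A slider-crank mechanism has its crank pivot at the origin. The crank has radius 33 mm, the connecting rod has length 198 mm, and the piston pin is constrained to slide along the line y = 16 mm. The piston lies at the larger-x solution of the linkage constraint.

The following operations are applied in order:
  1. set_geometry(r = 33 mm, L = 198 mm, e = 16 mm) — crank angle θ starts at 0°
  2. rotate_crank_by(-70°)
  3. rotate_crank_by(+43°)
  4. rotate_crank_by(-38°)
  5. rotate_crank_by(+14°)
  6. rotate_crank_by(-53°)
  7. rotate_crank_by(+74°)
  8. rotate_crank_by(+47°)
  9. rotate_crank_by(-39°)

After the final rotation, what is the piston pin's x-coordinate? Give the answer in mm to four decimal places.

226.5552

set_geometry: r = 33 mm, L = 198 mm, e = 16 mm; θ ← 0°
rotate_crank_by(-70°): θ ← 0° -70° = -70°
rotate_crank_by(+43°): θ ← -70° +43° = -27°
rotate_crank_by(-38°): θ ← -27° -38° = -65°
rotate_crank_by(+14°): θ ← -65° +14° = -51°
rotate_crank_by(-53°): θ ← -51° -53° = -104°
rotate_crank_by(+74°): θ ← -104° +74° = -30°
rotate_crank_by(+47°): θ ← -30° +47° = 17°
rotate_crank_by(-39°): θ ← 17° -39° = -22°
crank pin P = (r cos θ, r sin θ) = (30.597067, -12.362018)
h = r sin θ − e = -12.362018 − 16 = -28.362018
x = r cos θ + √(L² − h²) = 30.597067 + √(39204.0 − 804.4040) = 30.597067 + 195.958148 = 226.555216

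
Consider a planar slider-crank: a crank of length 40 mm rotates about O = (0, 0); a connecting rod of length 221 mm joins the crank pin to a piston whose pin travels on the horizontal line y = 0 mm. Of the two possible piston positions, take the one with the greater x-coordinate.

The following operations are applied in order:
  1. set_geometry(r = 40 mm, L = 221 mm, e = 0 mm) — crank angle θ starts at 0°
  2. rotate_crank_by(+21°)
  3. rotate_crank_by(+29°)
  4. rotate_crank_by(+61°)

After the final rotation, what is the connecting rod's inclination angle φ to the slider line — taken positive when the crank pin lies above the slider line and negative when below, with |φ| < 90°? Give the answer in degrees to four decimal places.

set_geometry: r = 40 mm, L = 221 mm, e = 0 mm; θ ← 0°
rotate_crank_by(+21°): θ ← 0° +21° = 21°
rotate_crank_by(+29°): θ ← 21° +29° = 50°
rotate_crank_by(+61°): θ ← 50° +61° = 111°
crank pin P = (r cos θ, r sin θ) = (-14.334718, 37.343217)
h = r sin θ − e = 37.343217 − 0 = 37.343217
sin φ = h / L = 37.343217 / 221 = 0.16897383
φ = arcsin(0.16897383) = 9.728161°

9.7282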